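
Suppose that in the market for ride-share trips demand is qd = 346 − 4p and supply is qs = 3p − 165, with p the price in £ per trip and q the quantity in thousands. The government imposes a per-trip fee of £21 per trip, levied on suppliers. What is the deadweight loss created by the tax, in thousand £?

Deadweight loss = £378 thousand.

Without the tax, 346 − 4p = 3p − 165 gives 7p = 511, so p* = £73 and q* = 54.
With the tax collected from suppliers, supply shifts: qs = 3(p − 21) − 165.
New equilibrium: buyers pay £82, suppliers receive £61, q = 18. (Wedge: pb − ps = 21.)
Quantity falls by |ΔQ| = |54 − 18| = 36.
DWL = ½ · t · |ΔQ| = ½ · 21 · 36 = £378.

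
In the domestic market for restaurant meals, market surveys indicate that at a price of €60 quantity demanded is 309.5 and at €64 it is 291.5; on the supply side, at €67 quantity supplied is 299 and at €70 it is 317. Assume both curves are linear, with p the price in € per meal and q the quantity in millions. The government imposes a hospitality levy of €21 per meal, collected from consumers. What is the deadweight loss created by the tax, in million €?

Demand slope: (291.5 − 309.5)/(64 − 60) = -4.5, so qd = 579.5 − 4.5p.
Supply slope: (317 − 299)/(70 − 67) = 6, so qs = 6p − 103.
Without the tax, 579.5 − 4.5p = 6p − 103 gives 10.5p = 682.5, so p* = €65 and q* = 287.
With the tax collected from consumers, demand (in seller-price terms) shifts: qd = 579.5 − 4.5(p + 21).
Solving gives q = 233 with consumers paying €77 and suppliers receiving €56 (the €21 wedge).
Quantity falls by |ΔQ| = |287 − 233| = 54.
DWL = ½ · t · |ΔQ| = ½ · 21 · 54 = €567.

Deadweight loss = €567 million.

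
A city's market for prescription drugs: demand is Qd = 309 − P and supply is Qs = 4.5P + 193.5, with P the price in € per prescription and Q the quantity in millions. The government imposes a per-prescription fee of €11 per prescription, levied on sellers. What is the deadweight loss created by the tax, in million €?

Deadweight loss = €49.5 million.

Without the tax, 309 − P = 4.5P + 193.5 gives 5.5P = 115.5, so P* = €21 and Q* = 288.
With the tax collected from sellers, supply shifts: Qs = 4.5(P − 11) + 193.5.
Solving gives Q = 279 with buyers paying €30 and sellers receiving €19 (the €11 wedge).
Quantity falls by |ΔQ| = |288 − 279| = 9.
DWL = ½ · t · |ΔQ| = ½ · 11 · 9 = €49.5.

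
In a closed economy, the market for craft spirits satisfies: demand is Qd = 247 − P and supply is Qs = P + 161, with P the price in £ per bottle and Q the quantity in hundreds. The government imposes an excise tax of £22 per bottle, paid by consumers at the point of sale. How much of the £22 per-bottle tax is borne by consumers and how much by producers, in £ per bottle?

Before the tax: set 247 − P = P + 161 → P* = £43, Q* = 204.
With the tax collected from consumers, demand (in seller-price terms) shifts: Qd = 247 − (P + 22).
Solving gives Q = 193 with consumers paying £54 and producers receiving £32 (the £22 wedge).
Burden on consumers: £11; on producers: £11. (They sum to £22.)

Consumers bear £11 per bottle; producers bear £11 per bottle.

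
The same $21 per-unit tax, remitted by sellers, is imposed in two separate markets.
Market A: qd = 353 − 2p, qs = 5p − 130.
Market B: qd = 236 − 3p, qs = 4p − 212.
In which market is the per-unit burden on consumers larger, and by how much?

Market A, by $3.

Market A: pre-tax p* = $69, q* = 215; post-tax q = 185; per-unit burden on consumers = $15.
Market B: pre-tax p* = $64, q* = 44; post-tax q = 8; per-unit burden on consumers = $12.
Difference: $15 vs $12 → market A is larger by $3.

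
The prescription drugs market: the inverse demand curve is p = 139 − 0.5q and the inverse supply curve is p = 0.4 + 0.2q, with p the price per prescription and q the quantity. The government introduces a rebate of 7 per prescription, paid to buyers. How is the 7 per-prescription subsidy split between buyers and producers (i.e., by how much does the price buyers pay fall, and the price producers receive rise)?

Inverting to q(p) form: qd = 278 − 2p; qs = 5p − 2.
Before the subsidy: set 278 − 2p = 5p − 2 → p* = 40, q* = 198.
With a per-unit subsidy paid to buyers, each effectively pays p − 7, so demand becomes qd = 278 − 2(p − 7).
New equilibrium: buyers pay 35, producers receive 42, q = 208. (Wedge: pb − ps = −7.)
Gain to buyers: 5; to producers: 2. (They sum to 7.)

Buyers gain 5 per prescription; producers gain 2 per prescription.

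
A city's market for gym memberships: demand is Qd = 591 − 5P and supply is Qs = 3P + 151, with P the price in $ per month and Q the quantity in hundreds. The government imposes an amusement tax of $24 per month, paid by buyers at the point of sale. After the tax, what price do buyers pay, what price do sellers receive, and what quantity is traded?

Buyers pay $64; sellers receive $40; quantity = 271.

Before the tax: set 591 − 5P = 3P + 151 → P* = $55, Q* = 316.
With the tax collected from buyers, demand (in seller-price terms) shifts: Qd = 591 − 5(P + 24).
New equilibrium: buyers pay $64, sellers receive $40, Q = 271. (Wedge: Pb − Ps = 24.)
The less price-elastic side of the market bears the larger share of a per-unit tax.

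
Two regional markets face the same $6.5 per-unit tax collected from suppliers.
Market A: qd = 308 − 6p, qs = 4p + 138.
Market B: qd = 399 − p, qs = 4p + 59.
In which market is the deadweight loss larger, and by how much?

Market A: pre-tax p* = $17, q* = 206; post-tax q = 190.4; deadweight loss = $50.7.
Market B: pre-tax p* = $68, q* = 331; post-tax q = 325.8; deadweight loss = $16.9.
Difference: $50.7 vs $16.9 → market A is larger by $33.8.

Market A, by $33.8.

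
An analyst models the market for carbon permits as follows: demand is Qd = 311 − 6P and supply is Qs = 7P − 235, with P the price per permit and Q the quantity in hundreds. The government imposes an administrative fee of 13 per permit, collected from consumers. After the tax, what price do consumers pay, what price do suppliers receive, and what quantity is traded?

Before the tax: set 311 − 6P = 7P − 235 → P* = 42, Q* = 59.
With the tax collected from consumers, demand (in seller-price terms) shifts: Qd = 311 − 6(P + 13).
New equilibrium: consumers pay 49, suppliers receive 36, Q = 17. (Wedge: Pb − Ps = 13.)
The less price-elastic side of the market bears the larger share of a per-unit tax.

Consumers pay 49; suppliers receive 36; quantity = 17.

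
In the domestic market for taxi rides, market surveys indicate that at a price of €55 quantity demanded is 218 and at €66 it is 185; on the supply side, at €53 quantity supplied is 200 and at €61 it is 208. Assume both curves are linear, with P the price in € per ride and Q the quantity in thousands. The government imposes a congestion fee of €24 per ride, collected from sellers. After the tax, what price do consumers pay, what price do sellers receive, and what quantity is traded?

Demand slope: (185 − 218)/(66 − 55) = -3, so Qd = 383 − 3P.
Supply slope: (208 − 200)/(61 − 53) = 1, so Qs = P + 147.
Before the tax: set 383 − 3P = P + 147 → P* = €59, Q* = 206.
With the tax collected from sellers, supply shifts: Qs = (P − 24) + 147.
New equilibrium: consumers pay €65, sellers receive €41, Q = 188. (Wedge: Pb − Ps = 24.)
The less price-elastic side of the market bears the larger share of a per-unit tax.

Consumers pay €65; sellers receive €41; quantity = 188.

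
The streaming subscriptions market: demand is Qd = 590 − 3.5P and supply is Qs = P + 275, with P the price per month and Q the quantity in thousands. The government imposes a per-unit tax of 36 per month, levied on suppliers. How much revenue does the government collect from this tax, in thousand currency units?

Tax revenue = 11412 thousand.

Without the tax, 590 − 3.5P = P + 275 gives 4.5P = 315, so P* = 70 and Q* = 345.
With the tax collected from suppliers, supply shifts: Qs = (P − 36) + 275.
New equilibrium: buyers pay 78, suppliers receive 42, Q = 317. (Wedge: Pb − Ps = 36.)
Revenue = t · Q = 36 · 317 = 11412.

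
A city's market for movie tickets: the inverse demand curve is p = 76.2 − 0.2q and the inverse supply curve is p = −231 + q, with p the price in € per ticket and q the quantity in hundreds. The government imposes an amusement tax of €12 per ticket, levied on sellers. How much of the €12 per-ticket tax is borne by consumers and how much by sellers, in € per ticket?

Rewrite in direct form: qd = 381 − 5p and qs = p + 231.
Without the tax, 381 − 5p = p + 231 gives 6p = 150, so p* = €25 and q* = 256.
With the tax collected from sellers, supply shifts: qs = (p − 12) + 231.
Solving gives q = 246 with consumers paying €27 and sellers receiving €15 (the €12 wedge).
Burden on consumers: €2; on sellers: €10. (They sum to €12.)

Consumers bear €2 per ticket; sellers bear €10 per ticket.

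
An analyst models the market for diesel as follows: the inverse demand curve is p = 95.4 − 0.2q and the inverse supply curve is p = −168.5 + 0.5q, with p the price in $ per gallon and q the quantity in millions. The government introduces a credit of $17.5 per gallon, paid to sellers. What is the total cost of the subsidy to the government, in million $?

Rewrite in direct form: qd = 477 − 5p and qs = 2p + 337.
Without the subsidy, 477 − 5p = 2p + 337 gives 7p = 140, so p* = $20 and q* = 377.
With a per-unit subsidy paid to sellers, each receives p + 17.5 per unit sold, so supply becomes qs = 2(p + 17.5) + 337.
New equilibrium: consumers pay $15, sellers receive $32.5, q = 402. (Wedge: pb − ps = −17.5.)
Outlay = t · Q = 17.5 · 402 = $7035.

Government outlay = $7035 million.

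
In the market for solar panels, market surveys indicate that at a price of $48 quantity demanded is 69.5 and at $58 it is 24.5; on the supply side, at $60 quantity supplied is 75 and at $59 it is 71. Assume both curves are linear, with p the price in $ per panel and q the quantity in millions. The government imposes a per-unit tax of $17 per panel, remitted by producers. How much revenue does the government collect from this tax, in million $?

Tax revenue = $187 million.

Demand slope: (24.5 − 69.5)/(58 − 48) = -4.5, so qd = 285.5 − 4.5p.
Supply slope: (71 − 75)/(59 − 60) = 4, so qs = 4p − 165.
Without the tax, 285.5 − 4.5p = 4p − 165 gives 8.5p = 450.5, so p* = $53 and q* = 47.
With the tax collected from producers, supply shifts: qs = 4(p − 17) − 165.
Solving gives q = 11 with buyers paying $61 and producers receiving $44 (the $17 wedge).
Revenue = t · Q = 17 · 11 = $187.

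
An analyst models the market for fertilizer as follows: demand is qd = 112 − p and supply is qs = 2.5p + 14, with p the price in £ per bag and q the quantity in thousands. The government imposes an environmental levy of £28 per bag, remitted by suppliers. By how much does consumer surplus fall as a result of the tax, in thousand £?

Without the tax, 112 − p = 2.5p + 14 gives 3.5p = 98, so p* = £28 and q* = 84.
With the tax collected from suppliers, supply shifts: qs = 2.5(p − 28) + 14.
Solving gives q = 64 with consumers paying £48 and suppliers receiving £20 (the £28 wedge).
ΔCS is the trapezoid between Q = 64 and Q = 84 of height £20: ½ · (84 + 64) · 20 = £1480.

Consumer surplus falls by £1480 thousand.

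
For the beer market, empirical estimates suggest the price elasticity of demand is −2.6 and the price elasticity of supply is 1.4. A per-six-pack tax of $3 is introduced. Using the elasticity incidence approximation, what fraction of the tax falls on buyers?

Incidence ratio: buyers' share ≈ εs / (εs + |εd|) = 1.4 / (1.4 + 2.6) = 0.35.
Supply is the less elastic side, so buyers bear the smaller share.

Buyers' share ≈ 0.35.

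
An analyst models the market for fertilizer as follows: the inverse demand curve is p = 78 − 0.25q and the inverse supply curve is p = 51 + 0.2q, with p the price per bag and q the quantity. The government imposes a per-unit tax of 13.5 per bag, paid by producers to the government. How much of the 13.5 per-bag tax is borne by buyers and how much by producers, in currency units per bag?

Buyers bear 7.5 per bag; producers bear 6 per bag.

Inverting to q(p) form: qd = 312 − 4p; qs = 5p − 255.
Without the tax, 312 − 4p = 5p − 255 gives 9p = 567, so p* = 63 and q* = 60.
With the tax collected from producers, supply shifts: qs = 5(p − 13.5) − 255.
Solving gives q = 30 with buyers paying 70.5 and producers receiving 57 (the 13.5 wedge).
Burden on buyers: 7.5; on producers: 6. (They sum to 13.5.)
The less price-elastic side of the market bears the larger share of a per-unit tax.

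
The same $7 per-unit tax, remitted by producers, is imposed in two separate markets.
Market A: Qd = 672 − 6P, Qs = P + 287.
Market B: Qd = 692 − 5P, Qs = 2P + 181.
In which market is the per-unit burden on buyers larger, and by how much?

Market B, by $1.

Market A: pre-tax P* = $55, Q* = 342; post-tax Q = 336; per-unit burden on buyers = $1.
Market B: pre-tax P* = $73, Q* = 327; post-tax Q = 317; per-unit burden on buyers = $2.
Difference: $1 vs $2 → market B is larger by $1.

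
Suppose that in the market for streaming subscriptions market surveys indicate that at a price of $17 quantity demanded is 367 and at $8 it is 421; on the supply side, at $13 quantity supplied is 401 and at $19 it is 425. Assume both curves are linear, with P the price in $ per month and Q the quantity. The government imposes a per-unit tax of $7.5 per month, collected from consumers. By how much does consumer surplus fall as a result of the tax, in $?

Consumer surplus falls by $1164.

Demand slope: (421 − 367)/(8 − 17) = -6, so Qd = 469 − 6P.
Supply slope: (425 − 401)/(19 − 13) = 4, so Qs = 4P + 349.
Without the tax, 469 − 6P = 4P + 349 gives 10P = 120, so P* = $12 and Q* = 397.
With the tax collected from consumers, demand (in seller-price terms) shifts: Qd = 469 − 6(P + 7.5).
Solving gives Q = 379 with consumers paying $15 and suppliers receiving $7.5 (the $7.5 wedge).
ΔCS is the trapezoid between Q = 379 and Q = 397 of height $3: ½ · (397 + 379) · 3 = $1164.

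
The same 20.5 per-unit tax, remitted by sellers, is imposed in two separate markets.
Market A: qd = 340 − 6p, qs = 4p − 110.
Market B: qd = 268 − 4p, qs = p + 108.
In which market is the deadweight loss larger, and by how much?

Market A: pre-tax p* = 45, q* = 70; post-tax q = 20.8; deadweight loss = 504.3.
Market B: pre-tax p* = 32, q* = 140; post-tax q = 123.6; deadweight loss = 168.1.
Difference: 504.3 vs 168.1 → market A is larger by 336.2.

Market A, by 336.2.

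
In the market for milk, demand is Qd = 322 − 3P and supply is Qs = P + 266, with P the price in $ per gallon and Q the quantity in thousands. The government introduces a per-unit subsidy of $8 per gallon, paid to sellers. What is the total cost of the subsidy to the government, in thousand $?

Before the subsidy: set 322 − 3P = P + 266 → P* = $14, Q* = 280.
With a per-unit subsidy paid to sellers, each receives P + 8 per unit sold, so supply becomes Qs = (P + 8) + 266.
Solving gives Q = 286 with buyers paying $12 and sellers receiving $20 (the $8 wedge).
Outlay = t · Q = 8 · 286 = $2288.

Government outlay = $2288 thousand.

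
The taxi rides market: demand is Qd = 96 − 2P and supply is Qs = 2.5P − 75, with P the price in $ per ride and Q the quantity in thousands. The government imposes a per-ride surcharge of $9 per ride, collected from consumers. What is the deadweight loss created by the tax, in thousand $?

Deadweight loss = $45 thousand.

Before the tax: set 96 − 2P = 2.5P − 75 → P* = $38, Q* = 20.
With the tax collected from consumers, demand (in seller-price terms) shifts: Qd = 96 − 2(P + 9).
Solving gives Q = 10 with consumers paying $43 and producers receiving $34 (the $9 wedge).
Quantity falls by |ΔQ| = |20 − 10| = 10.
DWL = ½ · t · |ΔQ| = ½ · 9 · 10 = $45.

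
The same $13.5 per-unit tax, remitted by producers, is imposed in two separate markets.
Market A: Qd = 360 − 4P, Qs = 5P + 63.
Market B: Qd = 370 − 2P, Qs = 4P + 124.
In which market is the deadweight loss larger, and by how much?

Market A: pre-tax P* = $33, Q* = 228; post-tax Q = 198; deadweight loss = $202.5.
Market B: pre-tax P* = $41, Q* = 288; post-tax Q = 270; deadweight loss = $121.5.
Difference: $202.5 vs $121.5 → market A is larger by $81.

Market A, by $81.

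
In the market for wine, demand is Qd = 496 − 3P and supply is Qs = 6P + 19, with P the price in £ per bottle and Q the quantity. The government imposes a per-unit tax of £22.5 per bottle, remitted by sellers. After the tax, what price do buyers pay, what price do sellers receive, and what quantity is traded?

Buyers pay £68; sellers receive £45.5; quantity = 292.

Without the tax, 496 − 3P = 6P + 19 gives 9P = 477, so P* = £53 and Q* = 337.
With the tax collected from sellers, supply shifts: Qs = 6(P − 22.5) + 19.
Solving gives Q = 292 with buyers paying £68 and sellers receiving £45.5 (the £22.5 wedge).
The less price-elastic side of the market bears the larger share of a per-unit tax.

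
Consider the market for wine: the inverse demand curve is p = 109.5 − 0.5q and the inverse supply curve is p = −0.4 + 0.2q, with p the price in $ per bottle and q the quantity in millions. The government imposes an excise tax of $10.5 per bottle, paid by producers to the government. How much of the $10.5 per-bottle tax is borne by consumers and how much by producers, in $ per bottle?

Consumers bear $7.5 per bottle; producers bear $3 per bottle.

Inverting to q(p) form: qd = 219 − 2p; qs = 5p + 2.
Before the tax: set 219 − 2p = 5p + 2 → p* = $31, q* = 157.
With the tax collected from producers, supply shifts: qs = 5(p − 10.5) + 2.
New equilibrium: consumers pay $38.5, producers receive $28, q = 142. (Wedge: pb − ps = 10.5.)
Burden on consumers: $7.5; on producers: $3. (They sum to $10.5.)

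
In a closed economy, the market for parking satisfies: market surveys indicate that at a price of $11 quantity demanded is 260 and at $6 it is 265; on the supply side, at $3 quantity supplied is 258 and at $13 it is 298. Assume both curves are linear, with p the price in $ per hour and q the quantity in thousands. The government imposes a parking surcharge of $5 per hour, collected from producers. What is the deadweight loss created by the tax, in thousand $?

Deadweight loss = $10 thousand.

Demand slope: (265 − 260)/(6 − 11) = -1, so qd = 271 − p.
Supply slope: (298 − 258)/(13 − 3) = 4, so qs = 4p + 246.
Before the tax: set 271 − p = 4p + 246 → p* = $5, q* = 266.
With the tax collected from producers, supply shifts: qs = 4(p − 5) + 246.
Solving gives q = 262 with consumers paying $9 and producers receiving $4 (the $5 wedge).
Quantity falls by |ΔQ| = |266 − 262| = 4.
DWL = ½ · t · |ΔQ| = ½ · 5 · 4 = $10.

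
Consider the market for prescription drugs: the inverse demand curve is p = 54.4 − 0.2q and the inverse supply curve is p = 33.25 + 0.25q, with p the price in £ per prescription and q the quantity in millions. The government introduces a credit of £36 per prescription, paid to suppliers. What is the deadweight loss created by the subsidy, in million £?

Rewrite in direct form: qd = 272 − 5p and qs = 4p − 133.
Before the subsidy: set 272 − 5p = 4p − 133 → p* = £45, q* = 47.
With a per-unit subsidy paid to suppliers, each receives p + 36 per unit sold, so supply becomes qs = 4(p + 36) − 133.
New equilibrium: buyers pay £29, suppliers receive £65, q = 127. (Wedge: pb − ps = −36.)
Quantity rises by |ΔQ| = |47 − 127| = 80.
DWL = ½ · t · |ΔQ| = ½ · 36 · 80 = £1440.

Deadweight loss = £1440 million.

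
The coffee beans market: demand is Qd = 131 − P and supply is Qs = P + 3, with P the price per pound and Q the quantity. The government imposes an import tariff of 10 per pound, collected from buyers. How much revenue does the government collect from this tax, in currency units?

Tax revenue = 620.

Before the tax: set 131 − P = P + 3 → P* = 64, Q* = 67.
With the tax collected from buyers, demand (in seller-price terms) shifts: Qd = 131 − (P + 10).
New equilibrium: buyers pay 69, sellers receive 59, Q = 62. (Wedge: Pb − Ps = 10.)
Revenue = t · Q = 10 · 62 = 620.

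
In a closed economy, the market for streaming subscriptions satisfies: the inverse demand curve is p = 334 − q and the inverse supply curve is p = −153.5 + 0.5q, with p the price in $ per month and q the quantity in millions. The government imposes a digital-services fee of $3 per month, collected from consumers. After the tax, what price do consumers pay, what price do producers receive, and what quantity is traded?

Rewrite in direct form: qd = 334 − p and qs = 2p + 307.
Before the tax: set 334 − p = 2p + 307 → p* = $9, q* = 325.
With the tax collected from consumers, demand (in seller-price terms) shifts: qd = 334 − (p + 3).
New equilibrium: consumers pay $11, producers receive $8, q = 323. (Wedge: pb − ps = 3.)
The less price-elastic side of the market bears the larger share of a per-unit tax.

Consumers pay $11; producers receive $8; quantity = 323.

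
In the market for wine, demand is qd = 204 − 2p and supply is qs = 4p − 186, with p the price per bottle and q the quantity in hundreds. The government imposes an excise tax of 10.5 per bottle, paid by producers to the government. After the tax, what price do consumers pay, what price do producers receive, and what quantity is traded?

Before the tax: set 204 − 2p = 4p − 186 → p* = 65, q* = 74.
With the tax collected from producers, supply shifts: qs = 4(p − 10.5) − 186.
New equilibrium: consumers pay 72, producers receive 61.5, q = 60. (Wedge: pb − ps = 10.5.)
The less price-elastic side of the market bears the larger share of a per-unit tax.

Consumers pay 72; producers receive 61.5; quantity = 60.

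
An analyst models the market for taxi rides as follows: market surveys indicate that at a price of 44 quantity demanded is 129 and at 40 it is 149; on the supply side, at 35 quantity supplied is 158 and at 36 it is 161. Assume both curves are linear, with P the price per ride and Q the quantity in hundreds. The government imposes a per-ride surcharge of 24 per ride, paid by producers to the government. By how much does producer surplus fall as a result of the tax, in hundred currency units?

Demand slope: (149 − 129)/(40 − 44) = -5, so Qd = 349 − 5P.
Supply slope: (161 − 158)/(36 − 35) = 3, so Qs = 3P + 53.
Before the tax: set 349 − 5P = 3P + 53 → P* = 37, Q* = 164.
With the tax collected from producers, supply shifts: Qs = 3(P − 24) + 53.
Solving gives Q = 119 with buyers paying 46 and producers receiving 22 (the 24 wedge).
ΔPS is the trapezoid between Q = 119 and Q = 164 of height 15: ½ · (164 + 119) · 15 = 2122.5.

Producer surplus falls by 2122.5 hundred.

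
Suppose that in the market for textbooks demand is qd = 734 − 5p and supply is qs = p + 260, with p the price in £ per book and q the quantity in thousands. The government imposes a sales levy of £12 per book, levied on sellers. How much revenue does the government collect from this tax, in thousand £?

Without the tax, 734 − 5p = p + 260 gives 6p = 474, so p* = £79 and q* = 339.
With the tax collected from sellers, supply shifts: qs = (p − 12) + 260.
Solving gives q = 329 with consumers paying £81 and sellers receiving £69 (the £12 wedge).
Revenue = t · Q = 12 · 329 = £3948.

Tax revenue = £3948 thousand.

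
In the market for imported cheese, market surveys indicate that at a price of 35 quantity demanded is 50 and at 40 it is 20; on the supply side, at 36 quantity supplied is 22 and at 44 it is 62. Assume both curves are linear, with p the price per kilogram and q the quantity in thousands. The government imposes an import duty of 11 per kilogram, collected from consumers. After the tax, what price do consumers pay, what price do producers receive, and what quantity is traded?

Demand slope: (20 − 50)/(40 − 35) = -6, so qd = 260 − 6p.
Supply slope: (62 − 22)/(44 − 36) = 5, so qs = 5p − 158.
Before the tax: set 260 − 6p = 5p − 158 → p* = 38, q* = 32.
With the tax collected from consumers, demand (in seller-price terms) shifts: qd = 260 − 6(p + 11).
New equilibrium: consumers pay 43, producers receive 32, q = 2. (Wedge: pb − ps = 11.)
The less price-elastic side of the market bears the larger share of a per-unit tax.

Consumers pay 43; producers receive 32; quantity = 2.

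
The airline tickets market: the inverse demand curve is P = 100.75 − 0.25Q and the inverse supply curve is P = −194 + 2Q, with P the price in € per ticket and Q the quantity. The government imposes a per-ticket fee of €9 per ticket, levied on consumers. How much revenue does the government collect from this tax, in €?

Tax revenue = €1143.

Rewrite in direct form: Qd = 403 − 4P and Qs = 0.5P + 97.
Without the tax, 403 − 4P = 0.5P + 97 gives 4.5P = 306, so P* = €68 and Q* = 131.
With the tax collected from consumers, demand (in seller-price terms) shifts: Qd = 403 − 4(P + 9).
Solving gives Q = 127 with consumers paying €69 and suppliers receiving €60 (the €9 wedge).
Revenue = t · Q = 9 · 127 = €1143.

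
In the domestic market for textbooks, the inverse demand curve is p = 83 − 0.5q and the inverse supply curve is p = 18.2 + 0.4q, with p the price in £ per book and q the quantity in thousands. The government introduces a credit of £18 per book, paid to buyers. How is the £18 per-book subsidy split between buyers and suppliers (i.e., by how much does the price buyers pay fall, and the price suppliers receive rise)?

Inverting to q(p) form: qd = 166 − 2p; qs = 2.5p − 45.5.
Without the subsidy, 166 − 2p = 2.5p − 45.5 gives 4.5p = 211.5, so p* = £47 and q* = 72.
With a per-unit subsidy paid to buyers, each effectively pays p − 18, so demand becomes qd = 166 − 2(p − 18).
Solving gives q = 92 with buyers paying £37 and suppliers receiving £55 (the £18 wedge).
Gain to buyers: £10; to suppliers: £8. (They sum to £18.)

Buyers gain £10 per book; suppliers gain £8 per book.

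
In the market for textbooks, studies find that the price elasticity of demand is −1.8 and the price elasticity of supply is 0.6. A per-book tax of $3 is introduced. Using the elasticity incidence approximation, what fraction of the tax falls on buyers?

Buyers' share ≈ 0.25.

Incidence ratio: buyers' share ≈ εs / (εs + |εd|) = 0.6 / (0.6 + 1.8) = 0.25.
Supply is the less elastic side, so buyers bear the smaller share.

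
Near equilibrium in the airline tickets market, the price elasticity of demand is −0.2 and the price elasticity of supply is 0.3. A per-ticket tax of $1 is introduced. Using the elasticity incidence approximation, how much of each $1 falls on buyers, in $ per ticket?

Incidence ratio: buyers' share ≈ εs / (εs + |εd|) = 0.3 / (0.3 + 0.2) = 0.6.
So buyers bear ≈ 0.6 × $1 = $0.6; suppliers bear $0.4.

Buyers bear ≈ $0.6 per ticket.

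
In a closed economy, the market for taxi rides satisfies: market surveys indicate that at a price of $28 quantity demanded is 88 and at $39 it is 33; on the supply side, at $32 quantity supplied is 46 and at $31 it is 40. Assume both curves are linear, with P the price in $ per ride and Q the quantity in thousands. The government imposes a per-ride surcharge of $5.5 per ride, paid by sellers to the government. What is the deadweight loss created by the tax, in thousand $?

Demand slope: (33 − 88)/(39 − 28) = -5, so Qd = 228 − 5P.
Supply slope: (40 − 46)/(31 − 32) = 6, so Qs = 6P − 146.
Without the tax, 228 − 5P = 6P − 146 gives 11P = 374, so P* = $34 and Q* = 58.
With the tax collected from sellers, supply shifts: Qs = 6(P − 5.5) − 146.
New equilibrium: buyers pay $37, sellers receive $31.5, Q = 43. (Wedge: Pb − Ps = 5.5.)
Quantity falls by |ΔQ| = |58 − 43| = 15.
DWL = ½ · t · |ΔQ| = ½ · 5.5 · 15 = $41.25.

Deadweight loss = $41.25 thousand.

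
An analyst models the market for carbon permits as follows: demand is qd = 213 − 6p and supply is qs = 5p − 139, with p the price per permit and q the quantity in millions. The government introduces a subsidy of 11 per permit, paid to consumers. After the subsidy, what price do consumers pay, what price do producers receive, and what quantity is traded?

Without the subsidy, 213 − 6p = 5p − 139 gives 11p = 352, so p* = 32 and q* = 21.
With a per-unit subsidy paid to consumers, each effectively pays p − 11, so demand becomes qd = 213 − 6(p − 11).
New equilibrium: consumers pay 27, producers receive 38, q = 51. (Wedge: pb − ps = −11.)

Consumers pay 27; producers receive 38; quantity = 51.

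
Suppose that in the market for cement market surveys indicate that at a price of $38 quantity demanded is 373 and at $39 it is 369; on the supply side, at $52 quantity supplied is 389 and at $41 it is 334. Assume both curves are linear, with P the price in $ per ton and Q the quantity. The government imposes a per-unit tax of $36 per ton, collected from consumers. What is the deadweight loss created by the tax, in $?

Deadweight loss = $1440.

Demand slope: (369 − 373)/(39 − 38) = -4, so Qd = 525 − 4P.
Supply slope: (334 − 389)/(41 − 52) = 5, so Qs = 5P + 129.
Before the tax: set 525 − 4P = 5P + 129 → P* = $44, Q* = 349.
With the tax collected from consumers, demand (in seller-price terms) shifts: Qd = 525 − 4(P + 36).
New equilibrium: consumers pay $64, producers receive $28, Q = 269. (Wedge: Pb − Ps = 36.)
Quantity falls by |ΔQ| = |349 − 269| = 80.
DWL = ½ · t · |ΔQ| = ½ · 36 · 80 = $1440.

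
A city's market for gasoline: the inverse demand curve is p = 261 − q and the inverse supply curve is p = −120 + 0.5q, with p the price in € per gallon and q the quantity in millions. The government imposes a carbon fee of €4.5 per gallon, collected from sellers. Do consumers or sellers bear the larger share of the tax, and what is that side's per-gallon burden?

Inverting to q(p) form: qd = 261 − p; qs = 2p + 240.
Without the tax, 261 − p = 2p + 240 gives 3p = 21, so p* = €7 and q* = 254.
With the tax collected from sellers, supply shifts: qs = 2(p − 4.5) + 240.
Solving gives q = 251 with consumers paying €10 and sellers receiving €5.5 (the €4.5 wedge).
Per-gallon burden: consumers €3, sellers €1.5.
Consumers take the larger share because demand is less price-elastic here (demand slope 1 vs supply slope 2).

Consumers bear the larger share: €3 per gallon.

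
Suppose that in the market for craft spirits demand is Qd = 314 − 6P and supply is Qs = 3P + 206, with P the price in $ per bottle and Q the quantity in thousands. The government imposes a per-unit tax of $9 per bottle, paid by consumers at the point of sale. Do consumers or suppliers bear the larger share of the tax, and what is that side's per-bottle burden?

Suppliers bear the larger share: $6 per bottle.

Before the tax: set 314 − 6P = 3P + 206 → P* = $12, Q* = 242.
With the tax collected from consumers, demand (in seller-price terms) shifts: Qd = 314 − 6(P + 9).
Solving gives Q = 224 with consumers paying $15 and suppliers receiving $6 (the $9 wedge).
Per-bottle burden: consumers $3, suppliers $6.
Suppliers take the larger share because supply is less price-elastic here (demand slope 6 vs supply slope 3).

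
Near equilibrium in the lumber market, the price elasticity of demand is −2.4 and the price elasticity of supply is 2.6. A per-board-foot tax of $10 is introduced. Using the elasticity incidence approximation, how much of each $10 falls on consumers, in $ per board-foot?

Incidence ratio: consumers' share ≈ εs / (εs + |εd|) = 2.6 / (2.6 + 2.4) = 0.52.
So consumers bear ≈ 0.52 × $10 = $5.2; suppliers bear $4.8.

Consumers bear ≈ $5.2 per board-foot.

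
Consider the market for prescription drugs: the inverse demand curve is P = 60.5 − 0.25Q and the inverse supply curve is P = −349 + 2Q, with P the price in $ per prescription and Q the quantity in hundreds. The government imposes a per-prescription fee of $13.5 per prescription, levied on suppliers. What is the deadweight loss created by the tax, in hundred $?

Inverting to Q(P) form: Qd = 242 − 4P; Qs = 0.5P + 174.5.
Before the tax: set 242 − 4P = 0.5P + 174.5 → P* = $15, Q* = 182.
With the tax collected from suppliers, supply shifts: Qs = 0.5(P − 13.5) + 174.5.
New equilibrium: buyers pay $16.5, suppliers receive $3, Q = 176. (Wedge: Pb − Ps = 13.5.)
Quantity falls by |ΔQ| = |182 − 176| = 6.
DWL = ½ · t · |ΔQ| = ½ · 13.5 · 6 = $40.5.

Deadweight loss = $40.5 hundred.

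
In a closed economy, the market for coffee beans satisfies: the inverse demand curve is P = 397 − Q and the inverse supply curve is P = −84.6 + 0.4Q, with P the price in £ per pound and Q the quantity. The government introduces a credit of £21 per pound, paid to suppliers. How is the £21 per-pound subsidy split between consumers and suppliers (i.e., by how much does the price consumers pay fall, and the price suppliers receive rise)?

Consumers gain £15 per pound; suppliers gain £6 per pound.

Inverting to Q(P) form: Qd = 397 − P; Qs = 2.5P + 211.5.
Before the subsidy: set 397 − P = 2.5P + 211.5 → P* = £53, Q* = 344.
With a per-unit subsidy paid to suppliers, each receives P + 21 per unit sold, so supply becomes Qs = 2.5(P + 21) + 211.5.
Solving gives Q = 359 with consumers paying £38 and suppliers receiving £59 (the £21 wedge).
Gain to consumers: £15; to suppliers: £6. (They sum to £21.)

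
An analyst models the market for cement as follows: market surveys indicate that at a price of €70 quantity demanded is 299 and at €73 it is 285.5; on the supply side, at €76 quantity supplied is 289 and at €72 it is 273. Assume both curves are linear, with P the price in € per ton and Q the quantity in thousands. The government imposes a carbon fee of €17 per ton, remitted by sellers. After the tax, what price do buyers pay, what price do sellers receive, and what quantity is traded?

Buyers pay €82; sellers receive €65; quantity = 245.

Demand slope: (285.5 − 299)/(73 − 70) = -4.5, so Qd = 614 − 4.5P.
Supply slope: (273 − 289)/(72 − 76) = 4, so Qs = 4P − 15.
Before the tax: set 614 − 4.5P = 4P − 15 → P* = €74, Q* = 281.
With the tax collected from sellers, supply shifts: Qs = 4(P − 17) − 15.
New equilibrium: buyers pay €82, sellers receive €65, Q = 245. (Wedge: Pb − Ps = 17.)
The less price-elastic side of the market bears the larger share of a per-unit tax.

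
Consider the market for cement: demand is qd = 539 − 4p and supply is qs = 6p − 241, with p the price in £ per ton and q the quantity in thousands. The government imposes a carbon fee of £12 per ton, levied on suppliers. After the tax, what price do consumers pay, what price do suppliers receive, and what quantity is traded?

Without the tax, 539 − 4p = 6p − 241 gives 10p = 780, so p* = £78 and q* = 227.
With the tax collected from suppliers, supply shifts: qs = 6(p − 12) − 241.
Solving gives q = 198.2 with consumers paying £85.2 and suppliers receiving £73.2 (the £12 wedge).

Consumers pay £85.2; suppliers receive £73.2; quantity = 198.2.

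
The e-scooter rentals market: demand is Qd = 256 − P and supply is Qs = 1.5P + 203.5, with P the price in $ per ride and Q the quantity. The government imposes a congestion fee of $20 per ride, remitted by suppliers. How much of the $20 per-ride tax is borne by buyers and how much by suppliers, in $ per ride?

Buyers bear $12 per ride; suppliers bear $8 per ride.

Without the tax, 256 − P = 1.5P + 203.5 gives 2.5P = 52.5, so P* = $21 and Q* = 235.
With the tax collected from suppliers, supply shifts: Qs = 1.5(P − 20) + 203.5.
New equilibrium: buyers pay $33, suppliers receive $13, Q = 223. (Wedge: Pb − Ps = 20.)
Burden on buyers: $12; on suppliers: $8. (They sum to $20.)
The less price-elastic side of the market bears the larger share of a per-unit tax.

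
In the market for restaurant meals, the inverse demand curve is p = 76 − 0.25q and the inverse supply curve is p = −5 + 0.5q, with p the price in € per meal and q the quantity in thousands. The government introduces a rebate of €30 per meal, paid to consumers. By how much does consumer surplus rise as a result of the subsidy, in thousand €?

Rewrite in direct form: qd = 304 − 4p and qs = 2p + 10.
Before the subsidy: set 304 − 4p = 2p + 10 → p* = €49, q* = 108.
With a per-unit subsidy paid to consumers, each effectively pays p − 30, so demand becomes qd = 304 − 4(p − 30).
Solving gives q = 148 with consumers paying €39 and suppliers receiving €69 (the €30 wedge).
ΔCS is the trapezoid between Q = 148 and Q = 108 of height €10: ½ · (108 + 148) · 10 = €1280.

Consumer surplus rises by €1280 thousand.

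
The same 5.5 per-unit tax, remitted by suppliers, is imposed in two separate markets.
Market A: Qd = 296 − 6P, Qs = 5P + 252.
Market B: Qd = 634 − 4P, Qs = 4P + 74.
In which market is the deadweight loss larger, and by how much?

Market A: pre-tax P* = 4, Q* = 272; post-tax Q = 257; deadweight loss = 41.25.
Market B: pre-tax P* = 70, Q* = 354; post-tax Q = 343; deadweight loss = 30.25.
Difference: 41.25 vs 30.25 → market A is larger by 11.

Market A, by 11.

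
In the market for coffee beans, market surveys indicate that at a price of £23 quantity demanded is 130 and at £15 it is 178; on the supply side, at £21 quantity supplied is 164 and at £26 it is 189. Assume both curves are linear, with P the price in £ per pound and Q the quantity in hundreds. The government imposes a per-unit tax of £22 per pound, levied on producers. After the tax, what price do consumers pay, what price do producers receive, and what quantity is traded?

Demand slope: (178 − 130)/(15 − 23) = -6, so Qd = 268 − 6P.
Supply slope: (189 − 164)/(26 − 21) = 5, so Qs = 5P + 59.
Without the tax, 268 − 6P = 5P + 59 gives 11P = 209, so P* = £19 and Q* = 154.
With the tax collected from producers, supply shifts: Qs = 5(P − 22) + 59.
Solving gives Q = 94 with consumers paying £29 and producers receiving £7 (the £22 wedge).

Consumers pay £29; producers receive £7; quantity = 94.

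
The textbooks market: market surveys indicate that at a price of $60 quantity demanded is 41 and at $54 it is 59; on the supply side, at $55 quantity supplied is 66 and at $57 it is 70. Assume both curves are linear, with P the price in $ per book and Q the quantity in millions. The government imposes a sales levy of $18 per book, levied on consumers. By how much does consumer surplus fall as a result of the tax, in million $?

Demand slope: (59 − 41)/(54 − 60) = -3, so Qd = 221 − 3P.
Supply slope: (70 − 66)/(57 − 55) = 2, so Qs = 2P − 44.
Before the tax: set 221 − 3P = 2P − 44 → P* = $53, Q* = 62.
With the tax collected from consumers, demand (in seller-price terms) shifts: Qd = 221 − 3(P + 18).
New equilibrium: consumers pay $60.2, sellers receive $42.2, Q = 40.4. (Wedge: Pb − Ps = 18.)
ΔCS is the trapezoid between Q = 40.4 and Q = 62 of height $7.2: ½ · (62 + 40.4) · 7.2 = $368.64.

Consumer surplus falls by $368.64 million.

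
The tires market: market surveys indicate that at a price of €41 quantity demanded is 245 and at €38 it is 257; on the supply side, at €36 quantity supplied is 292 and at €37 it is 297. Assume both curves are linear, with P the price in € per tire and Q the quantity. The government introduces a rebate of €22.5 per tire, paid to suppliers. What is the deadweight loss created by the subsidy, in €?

Deadweight loss = €562.5.

Demand slope: (257 − 245)/(38 − 41) = -4, so Qd = 409 − 4P.
Supply slope: (297 − 292)/(37 − 36) = 5, so Qs = 5P + 112.
Without the subsidy, 409 − 4P = 5P + 112 gives 9P = 297, so P* = €33 and Q* = 277.
With a per-unit subsidy paid to suppliers, each receives P + 22.5 per unit sold, so supply becomes Qs = 5(P + 22.5) + 112.
New equilibrium: consumers pay €20.5, suppliers receive €43, Q = 327. (Wedge: Pb − Ps = −22.5.)
Quantity rises by |ΔQ| = |277 − 327| = 50.
DWL = ½ · t · |ΔQ| = ½ · 22.5 · 50 = €562.5.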